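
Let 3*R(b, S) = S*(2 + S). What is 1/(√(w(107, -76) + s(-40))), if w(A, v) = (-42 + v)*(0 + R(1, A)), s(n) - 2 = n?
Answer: -I*√1032261/688174 ≈ -0.0014764*I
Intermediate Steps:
s(n) = 2 + n
R(b, S) = S*(2 + S)/3 (R(b, S) = (S*(2 + S))/3 = S*(2 + S)/3)
w(A, v) = A*(-42 + v)*(2 + A)/3 (w(A, v) = (-42 + v)*(0 + A*(2 + A)/3) = (-42 + v)*(A*(2 + A)/3) = A*(-42 + v)*(2 + A)/3)
1/(√(w(107, -76) + s(-40))) = 1/(√((⅓)*107*(-42 - 76)*(2 + 107) + (2 - 40))) = 1/(√((⅓)*107*(-118)*109 - 38)) = 1/(√(-1376234/3 - 38)) = 1/(√(-1376348/3)) = 1/(2*I*√1032261/3) = -I*√1032261/688174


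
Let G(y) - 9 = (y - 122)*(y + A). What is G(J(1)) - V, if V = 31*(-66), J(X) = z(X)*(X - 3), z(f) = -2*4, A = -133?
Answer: 14457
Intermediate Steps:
z(f) = -8
J(X) = 24 - 8*X (J(X) = -8*(X - 3) = -8*(-3 + X) = 24 - 8*X)
V = -2046
G(y) = 9 + (-133 + y)*(-122 + y) (G(y) = 9 + (y - 122)*(y - 133) = 9 + (-122 + y)*(-133 + y) = 9 + (-133 + y)*(-122 + y))
G(J(1)) - V = (16235 + (24 - 8*1)² - 255*(24 - 8*1)) - 1*(-2046) = (16235 + (24 - 8)² - 255*(24 - 8)) + 2046 = (16235 + 16² - 255*16) + 2046 = (16235 + 256 - 4080) + 2046 = 12411 + 2046 = 14457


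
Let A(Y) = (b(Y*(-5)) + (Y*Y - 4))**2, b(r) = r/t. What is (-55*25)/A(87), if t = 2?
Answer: -220/8637721 ≈ -2.5470e-5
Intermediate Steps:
b(r) = r/2
A(Y) = (-4 + Y**2 - 5*Y/2)**2 (A(Y) = ((Y*(-5))/2 + (Y*Y - 4))**2 = ((-5*Y)/2 + (Y**2 - 4))**2 = (-5*Y/2 + (-4 + Y**2))**2 = (-4 + Y**2 - 5*Y/2)**2)
(-55*25)/A(87) = (-55*25)/(((-8 - 5*87 + 2*87**2)**2/4)) = -1375*4/(-8 - 435 + 2*7569)**2 = -1375*4/(-8 - 435 + 15138)**2 = -1375/((1/4)*14695**2) = -1375/((1/4)*215943025) = -1375/215943025/4 = -1375*4/215943025 = -220/8637721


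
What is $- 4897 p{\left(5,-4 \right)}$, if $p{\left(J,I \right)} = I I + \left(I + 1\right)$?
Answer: $-63661$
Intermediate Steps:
$p{\left(J,I \right)} = 1 + I + I^{2}$ ($p{\left(J,I \right)} = I^{2} + \left(1 + I\right) = 1 + I + I^{2}$)
$- 4897 p{\left(5,-4 \right)} = - 4897 \left(1 - 4 + \left(-4\right)^{2}\right) = - 4897 \left(1 - 4 + 16\right) = \left(-4897\right) 13 = -63661$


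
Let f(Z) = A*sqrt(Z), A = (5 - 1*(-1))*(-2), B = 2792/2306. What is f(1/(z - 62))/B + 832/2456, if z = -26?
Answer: 104/307 - 3459*I*sqrt(22)/15356 ≈ 0.33876 - 1.0565*I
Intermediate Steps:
B = 1396/1153 (B = 2792*(1/2306) = 1396/1153 ≈ 1.2108)
A = -12 (A = (5 + 1)*(-2) = 6*(-2) = -12)
f(Z) = -12*sqrt(Z)
f(1/(z - 62))/B + 832/2456 = (-12*I*sqrt(22)/44)/(1396/1153) + 832/2456 = -12*I*sqrt(22)/44*(1153/1396) + 832*(1/2456) = -3*I*sqrt(22)/11*(1153/1396) + 104/307 = -3459*I*sqrt(22)/15356 + 104/307 = 104/307 - 3459*I*sqrt(22)/15356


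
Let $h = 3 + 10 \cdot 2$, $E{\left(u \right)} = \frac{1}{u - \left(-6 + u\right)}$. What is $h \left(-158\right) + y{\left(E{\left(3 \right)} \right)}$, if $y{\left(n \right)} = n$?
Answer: $- \frac{21803}{6} \approx -3633.8$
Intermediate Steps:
$E{\left(u \right)} = \frac{1}{6}$
$h = 23$ ($h = 3 + 20 = 23$)
$h \left(-158\right) + y{\left(E{\left(3 \right)} \right)} = 23 \left(-158\right) + \frac{1}{6} = -3634 + \frac{1}{6} = - \frac{21803}{6}$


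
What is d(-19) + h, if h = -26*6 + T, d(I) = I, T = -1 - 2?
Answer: -178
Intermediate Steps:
T = -3
h = -159 (h = -26*6 - 3 = -156 - 3 = -159)
d(-19) + h = -19 - 159 = -178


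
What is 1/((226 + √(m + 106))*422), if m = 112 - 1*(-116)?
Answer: 113/10706562 - √334/21413124 ≈ 9.7008e-6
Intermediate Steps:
m = 228 (m = 112 + 116 = 228)
1/((226 + √(m + 106))*422) = 1/((226 + √(228 + 106))*422) = 1/((226 + √334)*422) = 1/(95372 + 422*√334)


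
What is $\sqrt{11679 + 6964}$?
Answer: $\sqrt{18643} \approx 136.54$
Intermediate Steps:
$\sqrt{11679 + 6964} = \sqrt{18643}$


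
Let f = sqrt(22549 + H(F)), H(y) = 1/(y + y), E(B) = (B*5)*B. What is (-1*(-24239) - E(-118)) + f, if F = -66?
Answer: -45381 + sqrt(98223411)/66 ≈ -45231.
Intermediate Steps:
E(B) = 5*B**2 (E(B) = (5*B)*B = 5*B**2)
H(y) = 1/(2*y)
f = sqrt(98223411)/66 (f = sqrt(22549 + (1/2)/(-66)) = sqrt(22549 + (1/2)*(-1/66)) = sqrt(22549 - 1/132) = sqrt(2976467/132) = sqrt(98223411)/66 ≈ 150.16)
(-1*(-24239) - E(-118)) + f = (-1*(-24239) - 5*(-118)**2) + sqrt(98223411)/66 = (24239 - 5*13924) + sqrt(98223411)/66 = (24239 - 1*69620) + sqrt(98223411)/66 = (24239 - 69620) + sqrt(98223411)/66 = -45381 + sqrt(98223411)/66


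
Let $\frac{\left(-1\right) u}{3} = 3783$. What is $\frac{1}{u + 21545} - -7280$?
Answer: $\frac{74226881}{10196} \approx 7280.0$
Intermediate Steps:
$u = -11349$ ($u = \left(-3\right) 3783 = -11349$)
$\frac{1}{u + 21545} - -7280 = \frac{1}{-11349 + 21545} - -7280 = \frac{1}{10196} + 7280 = \frac{74226881}{10196}$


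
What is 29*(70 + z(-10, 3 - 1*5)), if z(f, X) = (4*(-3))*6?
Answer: -58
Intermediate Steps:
z(f, X) = -72 (z(f, X) = -12*6 = -72)
29*(70 + z(-10, 3 - 1*5)) = 29*(70 - 72) = 29*(-2) = -58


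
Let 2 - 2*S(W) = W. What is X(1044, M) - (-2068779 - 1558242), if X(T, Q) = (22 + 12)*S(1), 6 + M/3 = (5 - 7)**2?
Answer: 3627038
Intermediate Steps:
S(W) = 1 - W/2
M = -6 (M = -18 + 3*(5 - 7)**2 = -18 + 3*(-2)**2 = -18 + 3*4 = -18 + 12 = -6)
X(T, Q) = 17 (X(T, Q) = (22 + 12)*(1 - 1/2*1) = 34*(1 - 1/2) = 34*(1/2) = 17)
X(1044, M) - (-2068779 - 1558242) = 17 - (-2068779 - 1558242) = 17 - 1*(-3627021) = 17 + 3627021 = 3627038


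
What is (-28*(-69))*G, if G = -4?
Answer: -7728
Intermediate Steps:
(-28*(-69))*G = -28*(-69)*(-4) = 1932*(-4) = -7728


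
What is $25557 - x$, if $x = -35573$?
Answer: $61130$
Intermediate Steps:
$25557 - x = 25557 - -35573 = 25557 + 35573 = 61130$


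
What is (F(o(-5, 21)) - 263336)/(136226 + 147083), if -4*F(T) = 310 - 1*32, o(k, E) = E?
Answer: -526811/566618 ≈ -0.92975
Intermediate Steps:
F(T) = -139/2 (F(T) = -(310 - 1*32)/4 = -(310 - 32)/4 = -¼*278 = -139/2)
(F(o(-5, 21)) - 263336)/(136226 + 147083) = (-139/2 - 263336)/(136226 + 147083) = -526811/2/283309 = -526811/2*1/283309 = -526811/566618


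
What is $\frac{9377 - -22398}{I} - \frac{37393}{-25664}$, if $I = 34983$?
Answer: $\frac{2123592919}{897803712} \approx 2.3653$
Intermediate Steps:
$\frac{9377 - -22398}{I} - \frac{37393}{-25664} = \frac{9377 - -22398}{34983} - \frac{37393}{-25664} = \left(9377 + 22398\right) \frac{1}{34983} - - \frac{37393}{25664} = 31775 \cdot \frac{1}{34983} + \frac{37393}{25664} = \frac{31775}{34983} + \frac{37393}{25664} = \frac{2123592919}{897803712}$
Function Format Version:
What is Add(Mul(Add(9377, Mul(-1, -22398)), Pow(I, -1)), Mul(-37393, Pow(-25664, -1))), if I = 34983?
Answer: Rational(2123592919, 897803712) ≈ 2.3653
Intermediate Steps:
Add(Mul(Add(9377, Mul(-1, -22398)), Pow(I, -1)), Mul(-37393, Pow(-25664, -1))) = Add(Mul(Add(9377, Mul(-1, -22398)), Pow(34983, -1)), Mul(-37393, Pow(-25664, -1))) = Add(Mul(Add(9377, 22398), Rational(1, 34983)), Mul(-37393, Rational(-1, 25664))) = Add(Mul(31775, Rational(1, 34983)), Rational(37393, 25664)) = Add(Rational(31775, 34983), Rational(37393, 25664)) = Rational(2123592919, 897803712)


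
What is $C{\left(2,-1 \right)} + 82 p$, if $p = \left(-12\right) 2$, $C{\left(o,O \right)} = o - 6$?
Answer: $-1972$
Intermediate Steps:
$C{\left(o,O \right)} = -6 + o$
$p = -24$
$C{\left(2,-1 \right)} + 82 p = \left(-6 + 2\right) + 82 \left(-24\right) = -4 - 1968 = -1972$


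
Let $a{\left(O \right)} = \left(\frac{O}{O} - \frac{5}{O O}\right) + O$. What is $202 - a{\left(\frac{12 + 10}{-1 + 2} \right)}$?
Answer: $\frac{86641}{484} \approx 179.01$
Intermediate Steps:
$a{\left(O \right)} = 1 + O - \frac{5}{O^{2}}$ ($a{\left(O \right)} = \left(1 - \frac{5}{O^{2}}\right) + O = 1 + O - \frac{5}{O^{2}}$)
$202 - a{\left(\frac{12 + 10}{-1 + 2} \right)} = 202 - \left(1 + \frac{12 + 10}{-1 + 2} - \frac{5}{\frac{1}{\left(-1 + 2\right)^{2}} \left(12 + 10\right)^{2}}\right) = 202 - \left(1 + \frac{22}{1} - \frac{5}{484}\right) = 202 - \left(1 + 22 \cdot 1 - \frac{5}{484}\right) = 202 - \left(1 + 22 - \frac{5}{484}\right) = 202 - \frac{11127}{484} = \frac{86641}{484}$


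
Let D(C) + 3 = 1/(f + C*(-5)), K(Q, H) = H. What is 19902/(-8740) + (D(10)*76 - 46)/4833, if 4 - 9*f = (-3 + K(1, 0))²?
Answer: -4486039049/1921939110 ≈ -2.3341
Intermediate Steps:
f = -5/9 (f = 4/9 - (-3 + 0)²/9 = 4/9 - ⅑*(-3)² = 4/9 - ⅑*9 = 4/9 - 1 = -5/9 ≈ -0.55556)
D(C) = -3 + 1/(-5/9 - 5*C) (D(C) = -3 + 1/(-5/9 + C*(-5)) = -3 + 1/(-5/9 - 5*C))
19902/(-8740) + (D(10)*76 - 46)/4833 = 19902/(-8740) + ((3*(-8 - 45*10)/(5*(1 + 9*10)))*76 - 46)/4833 = 19902*(-1/8740) + ((3*(-8 - 450)/(5*(1 + 90)))*76 - 46)*(1/4833) = -9951/4370 + (((⅗)*(-458)/91)*76 - 46)*(1/4833) = -9951/4370 + (((⅗)*(1/91)*(-458))*76 - 46)*(1/4833) = -9951/4370 + (-1374/455*76 - 46)*(1/4833) = -9951/4370 + (-104424/455 - 46)*(1/4833) = -9951/4370 - 125354/455*1/4833 = -9951/4370 - 125354/2199015 = -4486039049/1921939110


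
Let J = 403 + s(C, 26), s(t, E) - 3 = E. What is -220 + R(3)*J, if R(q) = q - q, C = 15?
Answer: -220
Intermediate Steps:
s(t, E) = 3 + E
R(q) = 0
J = 432 (J = 403 + (3 + 26) = 403 + 29 = 432)
-220 + R(3)*J = -220 + 0*432 = -220 + 0 = -220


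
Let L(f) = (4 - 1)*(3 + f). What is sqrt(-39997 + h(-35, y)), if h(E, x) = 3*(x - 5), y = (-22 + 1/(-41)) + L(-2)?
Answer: 4*I*sqrt(4209757)/41 ≈ 200.17*I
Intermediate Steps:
L(f) = 9 + 3*f (L(f) = 3*(3 + f) = 9 + 3*f)
y = -780/41 (y = (-22 + 1/(-41)) + (9 + 3*(-2)) = (-22 - 1/41) + (9 - 6) = -903/41 + 3 = -780/41 ≈ -19.024)
h(E, x) = -15 + 3*x (h(E, x) = 3*(-5 + x) = -15 + 3*x)
sqrt(-39997 + h(-35, y)) = sqrt(-39997 + (-15 + 3*(-780/41))) = sqrt(-39997 + (-15 - 2340/41)) = sqrt(-39997 - 2955/41) = sqrt(-1642832/41) = 4*I*sqrt(4209757)/41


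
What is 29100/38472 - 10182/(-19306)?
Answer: 5675753/4421074 ≈ 1.2838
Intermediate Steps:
29100/38472 - 10182/(-19306) = 29100*(1/38472) - 10182*(-1/19306) = 2425/3206 + 5091/9653 = 5675753/4421074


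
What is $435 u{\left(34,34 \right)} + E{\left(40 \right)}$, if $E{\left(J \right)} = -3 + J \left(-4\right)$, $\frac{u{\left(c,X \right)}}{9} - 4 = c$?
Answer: $148607$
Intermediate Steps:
$u{\left(c,X \right)} = 36 + 9 c$
$E{\left(J \right)} = -3 - 4 J$
$435 u{\left(34,34 \right)} + E{\left(40 \right)} = 435 \left(36 + 9 \cdot 34\right) - 163 = 435 \left(36 + 306\right) - 163 = 435 \cdot 342 - 163 = 148770 - 163 = 148607$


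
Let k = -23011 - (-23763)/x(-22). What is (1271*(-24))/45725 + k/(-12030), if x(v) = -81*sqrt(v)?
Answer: 4420741/3548850 - 7921*I*sqrt(22)/7145820 ≈ 1.2457 - 0.0051992*I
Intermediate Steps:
k = -23011 + 7921*I*sqrt(22)/594 (k = -23011 - (-23763)/((-81*I*sqrt(22))) = -23011 - (-23763)*I*sqrt(22)/1782 = -23011 - (-7921)*I*sqrt(22)/594 = -23011 + 7921*I*sqrt(22)/594 ≈ -23011.0 + 62.547*I)
(1271*(-24))/45725 + k/(-12030) = (1271*(-24))/45725 + (-23011 + 7921*I*sqrt(22)/594)/(-12030) = -30504*1/45725 + (-23011 + 7921*I*sqrt(22)/594)*(-1/12030) = -984/1475 + (23011/12030 - 7921*I*sqrt(22)/7145820) = 4420741/3548850 - 7921*I*sqrt(22)/7145820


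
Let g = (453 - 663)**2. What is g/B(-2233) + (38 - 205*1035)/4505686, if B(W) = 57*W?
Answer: -10747702957/27308962846 ≈ -0.39356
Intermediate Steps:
g = 44100 (g = (-210)**2 = 44100)
g/B(-2233) + (38 - 205*1035)/4505686 = 44100/((57*(-2233))) + (38 - 205*1035)/4505686 = 44100/(-127281) + (38 - 212175)*(1/4505686) = 44100*(-1/127281) - 212137*1/4505686 = -2100/6061 - 212137/4505686 = -10747702957/27308962846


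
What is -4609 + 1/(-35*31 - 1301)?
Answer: -10997075/2386 ≈ -4609.0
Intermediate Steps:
-4609 + 1/(-35*31 - 1301) = -4609 + 1/(-1085 - 1301) = -4609 + 1/(-2386) = -4609 - 1/2386 = -10997075/2386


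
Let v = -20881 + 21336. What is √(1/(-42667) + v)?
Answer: 2*√207078780457/42667 ≈ 21.331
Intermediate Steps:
v = 455
√(1/(-42667) + v) = √(1/(-42667) + 455) = √(-1/42667 + 455) = √(19413484/42667) = 2*√207078780457/42667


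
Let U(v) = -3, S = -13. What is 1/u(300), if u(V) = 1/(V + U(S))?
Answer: 297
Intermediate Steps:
u(V) = 1/(-3 + V) (u(V) = 1/(V - 3) = 1/(-3 + V))
1/u(300) = 1/(1/(-3 + 300)) = 1/(1/297) = 297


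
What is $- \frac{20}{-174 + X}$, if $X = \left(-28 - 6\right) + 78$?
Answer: $\frac{2}{13} \approx 0.15385$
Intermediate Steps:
$X = 44$ ($X = -34 + 78 = 44$)
$- \frac{20}{-174 + X} = - \frac{20}{-174 + 44} = - \frac{20}{-130} = \left(-20\right) \left(- \frac{1}{130}\right) = \frac{2}{13}$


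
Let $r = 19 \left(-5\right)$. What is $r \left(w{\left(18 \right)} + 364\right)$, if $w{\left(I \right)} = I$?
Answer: $-36290$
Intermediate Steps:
$r = -95$
$r \left(w{\left(18 \right)} + 364\right) = - 95 \left(18 + 364\right) = \left(-95\right) 382 = -36290$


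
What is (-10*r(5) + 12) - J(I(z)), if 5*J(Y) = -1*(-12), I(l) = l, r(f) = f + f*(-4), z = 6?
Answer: 798/5 ≈ 159.60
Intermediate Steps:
r(f) = -3*f (r(f) = f - 4*f = -3*f)
J(Y) = 12/5 (J(Y) = (-1*(-12))/5 = (1/5)*12 = 12/5)
(-10*r(5) + 12) - J(I(z)) = (-(-30)*5 + 12) - 1*12/5 = (-10*(-15) + 12) - 12/5 = (150 + 12) - 12/5 = 162 - 12/5 = 798/5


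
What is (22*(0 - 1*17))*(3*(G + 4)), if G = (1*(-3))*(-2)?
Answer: -11220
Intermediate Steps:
G = 6 (G = -3*(-2) = 6)
(22*(0 - 1*17))*(3*(G + 4)) = (22*(0 - 1*17))*(3*(6 + 4)) = (22*(0 - 17))*(3*10) = (22*(-17))*30 = -374*30 = -11220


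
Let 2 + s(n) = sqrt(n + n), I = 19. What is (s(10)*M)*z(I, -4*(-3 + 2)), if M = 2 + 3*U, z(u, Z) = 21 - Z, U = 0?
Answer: -68 + 68*sqrt(5) ≈ 84.053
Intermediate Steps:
s(n) = -2 + sqrt(2)*sqrt(n) (s(n) = -2 + sqrt(n + n) = -2 + sqrt(2*n) = -2 + sqrt(2)*sqrt(n))
M = 2 (M = 2 + 3*0 = 2 + 0 = 2)
(s(10)*M)*z(I, -4*(-3 + 2)) = ((-2 + sqrt(2)*sqrt(10))*2)*(21 - (-4)*(-3 + 2)) = ((-2 + 2*sqrt(5))*2)*(21 - (-4)*(-1)) = (-4 + 4*sqrt(5))*(21 - 1*4) = (-4 + 4*sqrt(5))*(21 - 4) = (-4 + 4*sqrt(5))*17 = -68 + 68*sqrt(5)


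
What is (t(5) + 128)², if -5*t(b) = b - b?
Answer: 16384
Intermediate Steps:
t(b) = 0 (t(b) = -(b - b)/5 = -⅕*0 = 0)
(t(5) + 128)² = (0 + 128)² = 128² = 16384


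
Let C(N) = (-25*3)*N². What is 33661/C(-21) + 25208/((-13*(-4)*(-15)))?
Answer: -14333503/429975 ≈ -33.336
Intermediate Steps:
C(N) = -75*N²
33661/C(-21) + 25208/((-13*(-4)*(-15))) = 33661/((-75*(-21)²)) + 25208/((-13*(-4)*(-15))) = 33661/((-75*441)) + 25208/((52*(-15))) = 33661/(-33075) + 25208/(-780) = 33661*(-1/33075) + 25208*(-1/780) = -33661/33075 - 6302/195 = -14333503/429975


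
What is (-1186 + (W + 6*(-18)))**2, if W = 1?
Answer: 1671849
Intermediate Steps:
(-1186 + (W + 6*(-18)))**2 = (-1186 + (1 + 6*(-18)))**2 = (-1186 + (1 - 108))**2 = (-1186 - 107)**2 = (-1293)**2 = 1671849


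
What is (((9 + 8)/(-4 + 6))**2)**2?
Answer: 83521/16 ≈ 5220.1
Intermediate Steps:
(((9 + 8)/(-4 + 6))**2)**2 = ((17/2)**2)**2 = (289/4)**2 = 83521/16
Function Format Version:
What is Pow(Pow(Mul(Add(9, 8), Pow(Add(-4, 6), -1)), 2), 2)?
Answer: Rational(83521, 16) ≈ 5220.1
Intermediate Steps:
Pow(Pow(Mul(Add(9, 8), Pow(Add(-4, 6), -1)), 2), 2) = Pow(Pow(Mul(17, Pow(2, -1)), 2), 2) = Pow(Pow(Mul(17, Rational(1, 2)), 2), 2) = Pow(Pow(Rational(17, 2), 2), 2) = Pow(Rational(289, 4), 2) = Rational(83521, 16)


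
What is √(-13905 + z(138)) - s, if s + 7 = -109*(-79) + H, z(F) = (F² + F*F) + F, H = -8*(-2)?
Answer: -8620 + 11*√201 ≈ -8464.0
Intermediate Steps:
H = 16
z(F) = F + 2*F² (z(F) = (F² + F²) + F = 2*F² + F = F + 2*F²)
s = 8620 (s = -7 + (-109*(-79) + 16) = -7 + (8611 + 16) = -7 + 8627 = 8620)
√(-13905 + z(138)) - s = √(-13905 + 138*(1 + 2*138)) - 1*8620 = √(-13905 + 138*(1 + 276)) - 8620 = √(-13905 + 138*277) - 8620 = √(-13905 + 38226) - 8620 = √24321 - 8620 = 11*√201 - 8620 = -8620 + 11*√201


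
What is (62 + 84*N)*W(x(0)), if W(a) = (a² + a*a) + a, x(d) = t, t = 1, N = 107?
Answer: 27150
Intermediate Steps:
x(d) = 1
W(a) = a + 2*a² (W(a) = (a² + a²) + a = 2*a² + a = a + 2*a²)
(62 + 84*N)*W(x(0)) = (62 + 84*107)*(1*(1 + 2*1)) = (62 + 8988)*(1*(1 + 2)) = 9050*(1*3) = 9050*3 = 27150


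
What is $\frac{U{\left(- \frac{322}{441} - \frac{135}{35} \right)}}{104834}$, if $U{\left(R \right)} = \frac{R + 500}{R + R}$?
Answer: $- \frac{1357}{2634524} \approx -0.00051508$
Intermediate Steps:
$U{\left(R \right)} = \frac{500 + R}{2 R}$
$\frac{U{\left(- \frac{322}{441} - \frac{135}{35} \right)}}{104834} = \frac{\frac{1}{2} \frac{1}{- \frac{322}{441} - \frac{135}{35}} \left(500 - \left(\frac{27}{7} + \frac{46}{63}\right)\right)}{104834} = \frac{500 - \frac{289}{63}}{2 \left(\left(-322\right) \frac{1}{441} - \frac{27}{7}\right)} \frac{1}{104834} = \frac{500 - \frac{289}{63}}{2 \left(- \frac{46}{63} - \frac{27}{7}\right)} \frac{1}{104834} = \frac{500 - \frac{289}{63}}{2 \left(- \frac{289}{63}\right)} \frac{1}{104834} = \frac{1}{2} \left(- \frac{63}{289}\right) \frac{31211}{63} \cdot \frac{1}{104834} = \left(- \frac{31211}{578}\right) \frac{1}{104834} = - \frac{1357}{2634524}$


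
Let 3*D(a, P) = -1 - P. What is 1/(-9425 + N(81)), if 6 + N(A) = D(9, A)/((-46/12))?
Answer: -23/216749 ≈ -0.00010611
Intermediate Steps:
D(a, P) = -1/3 - P/3 (D(a, P) = (-1 - P)/3 = -1/3 - P/3)
N(A) = -136/23 + 2*A/23 (N(A) = -6 + (-1/3 - A/3)/((-46/12)) = -6 + (-1/3 - A/3)/((-46*1/12)) = -6 + (-1/3 - A/3)/(-23/6) = -6 + (-1/3 - A/3)*(-6/23) = -6 + (2/23 + 2*A/23) = -136/23 + 2*A/23)
1/(-9425 + N(81)) = 1/(-9425 + (-136/23 + (2/23)*81)) = 1/(-9425 + (-136/23 + 162/23)) = 1/(-9425 + 26/23) = 1/(-216749/23) = -23/216749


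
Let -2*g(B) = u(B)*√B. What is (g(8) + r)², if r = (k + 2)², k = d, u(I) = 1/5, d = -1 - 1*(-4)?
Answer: (-125 + √2)²/25 ≈ 610.94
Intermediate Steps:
d = 3 (d = -1 + 4 = 3)
u(I) = ⅕
k = 3
g(B) = -√B/10
r = 25 (r = (3 + 2)² = 5² = 25)
(g(8) + r)² = (-√2/5 + 25)² = (25 - √2/5)²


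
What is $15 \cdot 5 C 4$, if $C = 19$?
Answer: $5700$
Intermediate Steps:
$15 \cdot 5 C 4 = 15 \cdot 5 \cdot 19 \cdot 4 = 75 \cdot 19 \cdot 4 = 1425 \cdot 4 = 5700$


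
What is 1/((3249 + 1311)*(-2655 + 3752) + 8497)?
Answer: 1/5010817 ≈ 1.9957e-7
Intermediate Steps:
1/((3249 + 1311)*(-2655 + 3752) + 8497) = 1/(4560*1097 + 8497) = 1/(5002320 + 8497) = 1/5010817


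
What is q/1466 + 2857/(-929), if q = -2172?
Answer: -3103075/680957 ≈ -4.5569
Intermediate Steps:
q/1466 + 2857/(-929) = -2172/1466 + 2857/(-929) = -2172*1/1466 + 2857*(-1/929) = -1086/733 - 2857/929 = -3103075/680957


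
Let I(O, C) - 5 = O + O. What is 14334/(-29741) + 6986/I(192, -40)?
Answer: 202194700/11569249 ≈ 17.477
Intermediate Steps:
I(O, C) = 5 + 2*O (I(O, C) = 5 + (O + O) = 5 + 2*O)
14334/(-29741) + 6986/I(192, -40) = 14334/(-29741) + 6986/(5 + 2*192) = 14334*(-1/29741) + 6986/(5 + 384) = -14334/29741 + 6986/389 = 202194700/11569249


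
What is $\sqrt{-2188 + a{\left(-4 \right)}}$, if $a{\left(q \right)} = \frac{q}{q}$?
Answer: $27 i \sqrt{3} \approx 46.765 i$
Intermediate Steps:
$a{\left(q \right)} = 1$
$\sqrt{-2188 + a{\left(-4 \right)}} = \sqrt{-2188 + 1} = \sqrt{-2187} = 27 i \sqrt{3}$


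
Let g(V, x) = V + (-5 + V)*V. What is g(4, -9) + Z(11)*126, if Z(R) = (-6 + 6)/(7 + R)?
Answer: 0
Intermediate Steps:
Z(R) = 0 (Z(R) = 0/(7 + R) = 0)
g(V, x) = V + V*(-5 + V)
g(4, -9) + Z(11)*126 = 4*(-4 + 4) + 0*126 = 4*0 + 0 = 0 + 0 = 0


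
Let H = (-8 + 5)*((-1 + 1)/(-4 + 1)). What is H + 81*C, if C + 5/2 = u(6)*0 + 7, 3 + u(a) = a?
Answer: 729/2 ≈ 364.50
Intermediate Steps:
u(a) = -3 + a
C = 9/2 (C = -5/2 + ((-3 + 6)*0 + 7) = -5/2 + (3*0 + 7) = -5/2 + (0 + 7) = -5/2 + 7 = 9/2 ≈ 4.5000)
H = 0 (H = -0/(-3) = -0*(-1)/3 = -3*0 = 0)
H + 81*C = 0 + 81*(9/2) = 0 + 729/2 = 729/2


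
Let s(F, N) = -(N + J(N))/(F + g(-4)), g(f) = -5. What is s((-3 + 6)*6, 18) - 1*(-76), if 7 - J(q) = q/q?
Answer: 964/13 ≈ 74.154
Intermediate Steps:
J(q) = 6 (J(q) = 7 - q/q = 7 - 1*1 = 7 - 1 = 6)
s(F, N) = -(6 + N)/(-5 + F) (s(F, N) = -(N + 6)/(F - 5) = -(6 + N)/(-5 + F))
s((-3 + 6)*6, 18) - 1*(-76) = (-6 - 1*18)/(-5 + (-3 + 6)*6) - 1*(-76) = (-6 - 18)/(-5 + 3*6) + 76 = -24/(-5 + 18) + 76 = -24/13 + 76 = 964/13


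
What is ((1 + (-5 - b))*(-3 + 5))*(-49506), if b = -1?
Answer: 297036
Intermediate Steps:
((1 + (-5 - b))*(-3 + 5))*(-49506) = ((1 + (-5 - 1*(-1)))*(-3 + 5))*(-49506) = ((1 + (-5 + 1))*2)*(-49506) = ((1 - 4)*2)*(-49506) = -3*2*(-49506) = -6*(-49506) = 297036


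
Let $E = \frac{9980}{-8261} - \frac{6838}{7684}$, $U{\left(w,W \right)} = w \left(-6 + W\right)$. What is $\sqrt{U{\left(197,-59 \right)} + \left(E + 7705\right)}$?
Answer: $\frac{i \sqrt{5139593373210195878}}{31738762} \approx 71.429 i$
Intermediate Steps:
$E = - \frac{66587519}{31738762}$ ($E = 9980 \left(- \frac{1}{8261}\right) - \frac{3419}{3842} = - \frac{9980}{8261} - \frac{3419}{3842} = - \frac{66587519}{31738762} \approx -2.098$)
$\sqrt{U{\left(197,-59 \right)} + \left(E + 7705\right)} = \sqrt{197 \left(-6 - 59\right) + \left(- \frac{66587519}{31738762} + 7705\right)} = \sqrt{197 \left(-65\right) + \frac{244480573691}{31738762}} = \sqrt{-12805 + \frac{244480573691}{31738762}} = \sqrt{- \frac{161934273719}{31738762}} = \frac{i \sqrt{5139593373210195878}}{31738762}$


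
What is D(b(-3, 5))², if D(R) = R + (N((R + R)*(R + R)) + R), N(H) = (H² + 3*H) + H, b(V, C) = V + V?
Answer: 453690000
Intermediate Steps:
b(V, C) = 2*V
N(H) = H² + 4*H
D(R) = 2*R + 4*R²*(4 + 4*R²) (D(R) = R + (((R + R)*(R + R))*(4 + (R + R)*(R + R)) + R) = R + (((2*R)*(2*R))*(4 + (2*R)*(2*R)) + R) = R + ((4*R²)*(4 + 4*R²) + R) = R + (4*R²*(4 + 4*R²) + R) = R + (R + 4*R²*(4 + 4*R²)) = 2*R + 4*R²*(4 + 4*R²))
D(b(-3, 5))² = (2*(2*(-3))*(1 + 8*(2*(-3))*(1 + (2*(-3))²)))² = (2*(-6)*(1 + 8*(-6)*(1 + (-6)²)))² = (2*(-6)*(1 + 8*(-6)*(1 + 36)))² = (2*(-6)*(1 + 8*(-6)*37))² = (2*(-6)*(1 - 1776))² = (2*(-6)*(-1775))² = 21300² = 453690000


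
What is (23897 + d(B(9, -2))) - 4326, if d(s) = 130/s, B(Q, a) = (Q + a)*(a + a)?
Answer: 273929/14 ≈ 19566.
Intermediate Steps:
B(Q, a) = 2*a*(Q + a) (B(Q, a) = (Q + a)*(2*a) = 2*a*(Q + a))
(23897 + d(B(9, -2))) - 4326 = (23897 + 130/((2*(-2)*(9 - 2)))) - 4326 = (23897 + 130/((2*(-2)*7))) - 4326 = (23897 + 130/(-28)) - 4326 = (23897 + 130*(-1/28)) - 4326 = (23897 - 65/14) - 4326 = 334493/14 - 4326 = 273929/14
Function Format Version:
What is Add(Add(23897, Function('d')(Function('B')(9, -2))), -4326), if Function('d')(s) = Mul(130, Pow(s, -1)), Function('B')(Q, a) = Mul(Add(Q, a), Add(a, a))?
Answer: Rational(273929, 14) ≈ 19566.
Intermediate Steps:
Function('B')(Q, a) = Mul(2, a, Add(Q, a)) (Function('B')(Q, a) = Mul(Add(Q, a), Mul(2, a)) = Mul(2, a, Add(Q, a)))
Add(Add(23897, Function('d')(Function('B')(9, -2))), -4326) = Add(Add(23897, Mul(130, Pow(Mul(2, -2, Add(9, -2)), -1))), -4326) = Add(Add(23897, Mul(130, Pow(Mul(2, -2, 7), -1))), -4326) = Add(Add(23897, Mul(130, Pow(-28, -1))), -4326) = Add(Add(23897, Mul(130, Rational(-1, 28))), -4326) = Add(Add(23897, Rational(-65, 14)), -4326) = Add(Rational(334493, 14), -4326) = Rational(273929, 14)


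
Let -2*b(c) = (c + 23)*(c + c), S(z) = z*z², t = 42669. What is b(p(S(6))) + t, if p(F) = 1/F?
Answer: 1990759895/46656 ≈ 42669.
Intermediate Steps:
S(z) = z³
p(F) = 1/F
b(c) = -c*(23 + c) (b(c) = -(c + 23)*(c + c)/2 = -(23 + c)*2*c/2 = -c*(23 + c))
b(p(S(6))) + t = -(23 + 1/(6³))/(6³) + 42669 = -1*(23 + 1/216)/216 + 42669 = -1*1/216*(23 + 1/216) + 42669 = -1*1/216*4969/216 + 42669 = -4969/46656 + 42669 = 1990759895/46656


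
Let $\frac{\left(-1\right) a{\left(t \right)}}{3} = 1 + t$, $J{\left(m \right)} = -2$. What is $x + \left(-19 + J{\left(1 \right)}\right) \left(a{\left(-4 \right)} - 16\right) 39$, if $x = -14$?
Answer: $5719$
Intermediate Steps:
$a{\left(t \right)} = -3 - 3 t$ ($a{\left(t \right)} = - 3 \left(1 + t\right) = -3 - 3 t$)
$x + \left(-19 + J{\left(1 \right)}\right) \left(a{\left(-4 \right)} - 16\right) 39 = -14 + \left(-19 - 2\right) \left(\left(-3 - -12\right) - 16\right) 39 = -14 + - 21 \left(\left(-3 + 12\right) - 16\right) 39 = -14 + - 21 \left(9 - 16\right) 39 = -14 + \left(-21\right) \left(-7\right) 39 = -14 + 147 \cdot 39 = -14 + 5733 = 5719$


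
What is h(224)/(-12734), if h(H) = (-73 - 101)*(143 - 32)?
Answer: 9657/6367 ≈ 1.5167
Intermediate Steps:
h(H) = -19314 (h(H) = -174*111 = -19314)
h(224)/(-12734) = -19314/(-12734) = -19314*(-1/12734) = 9657/6367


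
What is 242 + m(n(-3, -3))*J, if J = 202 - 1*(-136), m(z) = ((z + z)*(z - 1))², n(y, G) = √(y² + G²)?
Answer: 462626 - 146016*√2 ≈ 2.5613e+5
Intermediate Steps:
n(y, G) = √(G² + y²)
m(z) = 4*z²*(-1 + z)² (m(z) = ((2*z)*(-1 + z))² = (2*z*(-1 + z))² = 4*z²*(-1 + z)²)
J = 338 (J = 202 + 136 = 338)
242 + m(n(-3, -3))*J = 242 + (4*(√((-3)² + (-3)²))²*(-1 + √((-3)² + (-3)²))²)*338 = 242 + (4*(√(9 + 9))²*(-1 + √(9 + 9))²)*338 = 242 + (4*(√18)²*(-1 + √18)²)*338 = 242 + (4*(3*√2)²*(-1 + 3*√2)²)*338 = 242 + (4*18*(-1 + 3*√2)²)*338 = 242 + (72*(-1 + 3*√2)²)*338 = 242 + 24336*(-1 + 3*√2)²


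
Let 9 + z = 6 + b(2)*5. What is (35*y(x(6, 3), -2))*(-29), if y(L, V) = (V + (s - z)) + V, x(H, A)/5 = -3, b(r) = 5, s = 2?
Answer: 24360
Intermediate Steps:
z = 22 (z = -9 + (6 + 5*5) = -9 + (6 + 25) = -9 + 31 = 22)
x(H, A) = -15 (x(H, A) = 5*(-3) = -15)
y(L, V) = -20 + 2*V (y(L, V) = (V + (2 - 1*22)) + V = (V + (2 - 22)) + V = (V - 20) + V = (-20 + V) + V = -20 + 2*V)
(35*y(x(6, 3), -2))*(-29) = (35*(-20 + 2*(-2)))*(-29) = (35*(-20 - 4))*(-29) = (35*(-24))*(-29) = -840*(-29) = 24360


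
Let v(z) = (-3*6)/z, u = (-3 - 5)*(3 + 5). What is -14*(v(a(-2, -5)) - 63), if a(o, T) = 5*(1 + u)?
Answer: 4406/5 ≈ 881.20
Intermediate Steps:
u = -64 (u = -8*8 = -64)
a(o, T) = -315 (a(o, T) = 5*(1 - 64) = 5*(-63) = -315)
v(z) = -18/z
-14*(v(a(-2, -5)) - 63) = -14*(-18/(-315) - 63) = -14*(-18*(-1/315) - 63) = -14*(2/35 - 63) = -14*(-2203/35) = 4406/5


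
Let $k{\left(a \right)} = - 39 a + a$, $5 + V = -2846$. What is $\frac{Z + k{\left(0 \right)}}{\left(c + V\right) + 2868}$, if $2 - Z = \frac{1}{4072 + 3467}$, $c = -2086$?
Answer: $- \frac{15077}{15598191} \approx -0.00096659$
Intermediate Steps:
$V = -2851$ ($V = -5 - 2846 = -2851$)
$Z = \frac{15077}{7539}$ ($Z = 2 - \frac{1}{4072 + 3467} = 2 - \frac{1}{7539} = \frac{15077}{7539} \approx 1.9999$)
$k{\left(a \right)} = - 38 a$
$\frac{Z + k{\left(0 \right)}}{\left(c + V\right) + 2868} = \frac{\frac{15077}{7539} - 0}{\left(-2086 - 2851\right) + 2868} = \frac{\frac{15077}{7539} + 0}{-4937 + 2868} = \frac{15077}{7539 \left(-2069\right)} = \frac{15077}{7539} \left(- \frac{1}{2069}\right) = - \frac{15077}{15598191}$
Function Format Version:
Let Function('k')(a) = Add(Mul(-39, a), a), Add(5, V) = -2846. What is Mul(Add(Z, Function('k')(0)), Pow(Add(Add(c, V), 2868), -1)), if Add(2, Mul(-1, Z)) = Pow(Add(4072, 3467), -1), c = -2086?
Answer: Rational(-15077, 15598191) ≈ -0.00096659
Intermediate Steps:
V = -2851 (V = Add(-5, -2846) = -2851)
Z = Rational(15077, 7539) (Z = Add(2, Mul(-1, Pow(Add(4072, 3467), -1))) = Add(2, Mul(-1, Pow(7539, -1))) = Add(2, Mul(-1, Rational(1, 7539))) = Add(2, Rational(-1, 7539)) = Rational(15077, 7539) ≈ 1.9999)
Function('k')(a) = Mul(-38, a)
Mul(Add(Z, Function('k')(0)), Pow(Add(Add(c, V), 2868), -1)) = Mul(Add(Rational(15077, 7539), Mul(-38, 0)), Pow(Add(Add(-2086, -2851), 2868), -1)) = Mul(Add(Rational(15077, 7539), 0), Pow(Add(-4937, 2868), -1)) = Mul(Rational(15077, 7539), Pow(-2069, -1)) = Mul(Rational(15077, 7539), Rational(-1, 2069)) = Rational(-15077, 15598191)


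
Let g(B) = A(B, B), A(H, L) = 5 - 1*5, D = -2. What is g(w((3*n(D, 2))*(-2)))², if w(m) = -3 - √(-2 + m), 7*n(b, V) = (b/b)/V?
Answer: 0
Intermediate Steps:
n(b, V) = 1/(7*V) (n(b, V) = ((b/b)/V)/7 = (1/V)/7 = 1/(7*V))
A(H, L) = 0 (A(H, L) = 5 - 5 = 0)
g(B) = 0
g(w((3*n(D, 2))*(-2)))² = 0² = 0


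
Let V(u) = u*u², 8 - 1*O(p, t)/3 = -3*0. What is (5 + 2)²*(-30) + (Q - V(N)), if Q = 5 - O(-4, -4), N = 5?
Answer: -1614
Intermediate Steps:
O(p, t) = 24 (O(p, t) = 24 - (-9)*0 = 24 - 3*0 = 24 + 0 = 24)
V(u) = u³
Q = -19 (Q = 5 - 1*24 = 5 - 24 = -19)
(5 + 2)²*(-30) + (Q - V(N)) = (5 + 2)²*(-30) + (-19 - 1*5³) = 7²*(-30) + (-19 - 1*125) = 49*(-30) + (-19 - 125) = -1470 - 144 = -1614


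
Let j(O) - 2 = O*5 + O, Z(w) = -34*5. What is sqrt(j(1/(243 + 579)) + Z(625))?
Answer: I*sqrt(3153055)/137 ≈ 12.961*I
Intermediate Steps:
Z(w) = -170
j(O) = 2 + 6*O (j(O) = 2 + (O*5 + O) = 2 + (5*O + O) = 2 + 6*O)
sqrt(j(1/(243 + 579)) + Z(625)) = sqrt((2 + 6/(243 + 579)) - 170) = sqrt((2 + 6/822) - 170) = sqrt((2 + 6*(1/822)) - 170) = sqrt((2 + 1/137) - 170) = sqrt(275/137 - 170) = sqrt(-23015/137) = I*sqrt(3153055)/137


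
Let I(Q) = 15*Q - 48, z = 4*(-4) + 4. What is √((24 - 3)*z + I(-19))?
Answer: 3*I*√65 ≈ 24.187*I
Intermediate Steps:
z = -12 (z = -16 + 4 = -12)
I(Q) = -48 + 15*Q
√((24 - 3)*z + I(-19)) = √((24 - 3)*(-12) + (-48 + 15*(-19))) = √(21*(-12) + (-48 - 285)) = √(-252 - 333) = √(-585) = 3*I*√65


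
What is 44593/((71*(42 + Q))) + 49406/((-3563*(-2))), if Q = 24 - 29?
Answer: 31968520/1337143 ≈ 23.908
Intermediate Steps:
Q = -5
44593/((71*(42 + Q))) + 49406/((-3563*(-2))) = 44593/((71*(42 - 5))) + 49406/((-3563*(-2))) = 44593/((71*37)) + 49406/7126 = 44593/2627 + 49406*(1/7126) = 44593*(1/2627) + 3529/509 = 44593/2627 + 3529/509 = 31968520/1337143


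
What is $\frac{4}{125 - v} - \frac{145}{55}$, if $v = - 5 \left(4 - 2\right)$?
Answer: $- \frac{3871}{1485} \approx -2.6067$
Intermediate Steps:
$v = -10$ ($v = \left(-5\right) 2 = -10$)
$\frac{4}{125 - v} - \frac{145}{55} = \frac{4}{125 - -10} - \frac{145}{55} = \frac{4}{125 + 10} - \frac{29}{11} = \frac{4}{135} - \frac{29}{11} = - \frac{3871}{1485}$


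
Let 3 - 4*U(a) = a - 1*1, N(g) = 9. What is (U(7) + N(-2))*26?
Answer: 429/2 ≈ 214.50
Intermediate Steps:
U(a) = 1 - a/4 (U(a) = 3/4 - (a - 1*1)/4 = 3/4 - (a - 1)/4 = 3/4 - (-1 + a)/4 = 3/4 + (1/4 - a/4) = 1 - a/4)
(U(7) + N(-2))*26 = ((1 - 1/4*7) + 9)*26 = ((1 - 7/4) + 9)*26 = (-3/4 + 9)*26 = (33/4)*26 = 429/2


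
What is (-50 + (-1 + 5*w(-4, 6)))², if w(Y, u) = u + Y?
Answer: 1681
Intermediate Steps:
w(Y, u) = Y + u
(-50 + (-1 + 5*w(-4, 6)))² = (-50 + (-1 + 5*(-4 + 6)))² = (-50 + (-1 + 5*2))² = (-50 + (-1 + 10))² = (-50 + 9)² = (-41)² = 1681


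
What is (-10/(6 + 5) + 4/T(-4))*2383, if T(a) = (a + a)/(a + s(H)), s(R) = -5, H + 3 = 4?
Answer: 188257/22 ≈ 8557.1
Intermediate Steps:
H = 1 (H = -3 + 4 = 1)
T(a) = 2*a/(-5 + a) (T(a) = (a + a)/(a - 5) = (2*a)/(-5 + a) = 2*a/(-5 + a))
(-10/(6 + 5) + 4/T(-4))*2383 = (-10/(6 + 5) + 4/((2*(-4)/(-5 - 4))))*2383 = (-10/11 + 4/((2*(-4)/(-9))))*2383 = (-10*1/11 + 4/((2*(-4)*(-1/9))))*2383 = (-10/11 + 4/(8/9))*2383 = (-10/11 + 4*(9/8))*2383 = (-10/11 + 9/2)*2383 = (79/22)*2383 = 188257/22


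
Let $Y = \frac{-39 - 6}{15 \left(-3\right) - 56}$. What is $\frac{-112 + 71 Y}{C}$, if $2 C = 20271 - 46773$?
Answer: $\frac{8117}{1338351} \approx 0.0060649$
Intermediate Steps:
$C = -13251$ ($C = \frac{20271 - 46773}{2} = \frac{1}{2} \left(-26502\right) = -13251$)
$Y = \frac{45}{101}$ ($Y = - \frac{45}{-45 - 56} = - \frac{45}{-101} = \left(-45\right) \left(- \frac{1}{101}\right) = \frac{45}{101} \approx 0.44554$)
$\frac{-112 + 71 Y}{C} = \frac{-112 + 71 \cdot \frac{45}{101}}{-13251} = \left(-112 + \frac{3195}{101}\right) \left(- \frac{1}{13251}\right) = \left(- \frac{8117}{101}\right) \left(- \frac{1}{13251}\right) = \frac{8117}{1338351}$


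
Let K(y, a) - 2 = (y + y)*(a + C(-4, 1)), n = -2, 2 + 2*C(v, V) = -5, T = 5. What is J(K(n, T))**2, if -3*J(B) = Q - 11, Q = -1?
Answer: 16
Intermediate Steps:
C(v, V) = -7/2 (C(v, V) = -1 + (1/2)*(-5) = -1 - 5/2 = -7/2)
K(y, a) = 2 + 2*y*(-7/2 + a) (K(y, a) = 2 + (y + y)*(a - 7/2) = 2 + (2*y)*(-7/2 + a) = 2 + 2*y*(-7/2 + a))
J(B) = 4 (J(B) = -(-1 - 11)/3 = -1/3*(-12) = 4)
J(K(n, T))**2 = 4**2 = 16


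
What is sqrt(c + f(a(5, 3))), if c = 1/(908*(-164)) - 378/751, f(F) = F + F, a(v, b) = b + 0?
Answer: sqrt(4296536499512645)/27958228 ≈ 2.3445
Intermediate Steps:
a(v, b) = b
f(F) = 2*F
c = -56289487/111832912 (c = (1/908)*(-1/164) - 378*1/751 = -1/148912 - 378/751 = -56289487/111832912 ≈ -0.50334)
sqrt(c + f(a(5, 3))) = sqrt(-56289487/111832912 + 2*3) = sqrt(-56289487/111832912 + 6) = sqrt(614707985/111832912) = sqrt(4296536499512645)/27958228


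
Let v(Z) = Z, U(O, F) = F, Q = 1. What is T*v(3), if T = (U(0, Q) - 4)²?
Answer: 27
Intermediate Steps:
T = 9 (T = (1 - 4)² = (-3)² = 9)
T*v(3) = 9*3 = 27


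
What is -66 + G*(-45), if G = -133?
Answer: 5919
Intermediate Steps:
-66 + G*(-45) = -66 - 133*(-45) = -66 + 5985 = 5919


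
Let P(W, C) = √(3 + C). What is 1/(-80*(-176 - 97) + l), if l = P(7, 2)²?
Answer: 1/21845 ≈ 4.5777e-5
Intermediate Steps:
l = 5 (l = (√(3 + 2))² = (√5)² = 5)
1/(-80*(-176 - 97) + l) = 1/(-80*(-176 - 97) + 5) = 1/(-80*(-273) + 5) = 1/(21840 + 5) = 1/21845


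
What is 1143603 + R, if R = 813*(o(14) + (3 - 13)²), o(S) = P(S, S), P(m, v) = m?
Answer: 1236285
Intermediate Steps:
o(S) = S
R = 92682 (R = 813*(14 + (3 - 13)²) = 813*(14 + (-10)²) = 813*(14 + 100) = 813*114 = 92682)
1143603 + R = 1143603 + 92682 = 1236285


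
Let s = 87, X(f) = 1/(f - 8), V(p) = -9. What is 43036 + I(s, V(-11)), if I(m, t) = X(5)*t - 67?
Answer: 42972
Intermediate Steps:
X(f) = 1/(-8 + f)
I(m, t) = -67 - t/3 (I(m, t) = t/(-8 + 5) - 67 = t/(-3) - 67 = -t/3 - 67 = -67 - t/3)
43036 + I(s, V(-11)) = 43036 + (-67 - ⅓*(-9)) = 43036 + (-67 + 3) = 43036 - 64 = 42972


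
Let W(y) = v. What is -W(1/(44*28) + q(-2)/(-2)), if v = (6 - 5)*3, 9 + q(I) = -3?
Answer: -3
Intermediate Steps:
q(I) = -12 (q(I) = -9 - 3 = -12)
v = 3 (v = 1*3 = 3)
W(y) = 3
-W(1/(44*28) + q(-2)/(-2)) = -1*3 = -3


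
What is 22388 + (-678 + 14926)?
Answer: 36636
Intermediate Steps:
22388 + (-678 + 14926) = 22388 + 14248 = 36636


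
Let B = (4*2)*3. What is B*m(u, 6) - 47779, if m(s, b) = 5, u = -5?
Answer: -47659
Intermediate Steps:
B = 24 (B = 8*3 = 24)
B*m(u, 6) - 47779 = 24*5 - 47779 = 120 - 47779 = -47659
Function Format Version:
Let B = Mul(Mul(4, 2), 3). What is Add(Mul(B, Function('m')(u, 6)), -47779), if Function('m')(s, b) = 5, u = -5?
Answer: -47659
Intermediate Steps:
B = 24 (B = Mul(8, 3) = 24)
Add(Mul(B, Function('m')(u, 6)), -47779) = Add(Mul(24, 5), -47779) = Add(120, -47779) = -47659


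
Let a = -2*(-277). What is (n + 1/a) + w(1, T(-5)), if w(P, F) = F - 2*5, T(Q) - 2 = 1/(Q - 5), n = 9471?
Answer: 13106119/1385 ≈ 9462.9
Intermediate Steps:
T(Q) = 2 + 1/(-5 + Q) (T(Q) = 2 + 1/(Q - 5) = 2 + 1/(-5 + Q))
w(P, F) = -10 + F (w(P, F) = F - 10 = -10 + F)
a = 554
(n + 1/a) + w(1, T(-5)) = (9471 + 1/554) + (-10 + (-9 + 2*(-5))/(-5 - 5)) = (9471 + 1/554) + (-10 + (-9 - 10)/(-10)) = 5246935/554 + (-10 - ⅒*(-19)) = 5246935/554 + (-10 + 19/10) = 5246935/554 - 81/10 = 13106119/1385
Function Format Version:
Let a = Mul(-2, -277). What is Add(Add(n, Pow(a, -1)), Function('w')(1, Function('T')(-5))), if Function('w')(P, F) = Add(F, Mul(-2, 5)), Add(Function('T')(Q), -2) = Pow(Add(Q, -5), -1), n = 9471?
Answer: Rational(13106119, 1385) ≈ 9462.9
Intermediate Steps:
Function('T')(Q) = Add(2, Pow(Add(-5, Q), -1)) (Function('T')(Q) = Add(2, Pow(Add(Q, -5), -1)) = Add(2, Pow(Add(-5, Q), -1)))
Function('w')(P, F) = Add(-10, F) (Function('w')(P, F) = Add(F, -10) = Add(-10, F))
a = 554
Add(Add(n, Pow(a, -1)), Function('w')(1, Function('T')(-5))) = Add(Add(9471, Pow(554, -1)), Add(-10, Mul(Pow(Add(-5, -5), -1), Add(-9, Mul(2, -5))))) = Add(Add(9471, Rational(1, 554)), Add(-10, Mul(Pow(-10, -1), Add(-9, -10)))) = Add(Rational(5246935, 554), Add(-10, Mul(Rational(-1, 10), -19))) = Add(Rational(5246935, 554), Add(-10, Rational(19, 10))) = Add(Rational(5246935, 554), Rational(-81, 10)) = Rational(13106119, 1385)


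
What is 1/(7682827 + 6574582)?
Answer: 1/14257409 ≈ 7.0139e-8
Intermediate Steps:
1/(7682827 + 6574582) = 1/14257409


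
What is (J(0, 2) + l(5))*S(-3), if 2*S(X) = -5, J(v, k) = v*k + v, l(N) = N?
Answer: -25/2 ≈ -12.500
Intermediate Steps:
J(v, k) = v + k*v (J(v, k) = k*v + v = v + k*v)
S(X) = -5/2 (S(X) = (½)*(-5) = -5/2)
(J(0, 2) + l(5))*S(-3) = (0*(1 + 2) + 5)*(-5/2) = (0*3 + 5)*(-5/2) = (0 + 5)*(-5/2) = 5*(-5/2) = -25/2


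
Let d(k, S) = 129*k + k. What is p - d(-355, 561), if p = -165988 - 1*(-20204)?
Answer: -99634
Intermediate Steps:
p = -145784 (p = -165988 + 20204 = -145784)
d(k, S) = 130*k
p - d(-355, 561) = -145784 - 130*(-355) = -145784 - 1*(-46150) = -145784 + 46150 = -99634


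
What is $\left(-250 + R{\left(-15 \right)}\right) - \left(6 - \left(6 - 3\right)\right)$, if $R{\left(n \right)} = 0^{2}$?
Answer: $-253$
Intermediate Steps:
$R{\left(n \right)} = 0$
$\left(-250 + R{\left(-15 \right)}\right) - \left(6 - \left(6 - 3\right)\right) = \left(-250 + 0\right) - \left(6 - \left(6 - 3\right)\right) = -250 - \left(6 - \left(6 - 3\right)\right) = -250 + \left(1 \cdot 3 - 6\right) = -250 + \left(3 - 6\right) = -250 - 3 = -253$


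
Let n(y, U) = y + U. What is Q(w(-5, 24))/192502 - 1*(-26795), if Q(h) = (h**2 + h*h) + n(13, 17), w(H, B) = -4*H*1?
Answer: 2579045960/96251 ≈ 26795.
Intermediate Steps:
n(y, U) = U + y
w(H, B) = -4*H
Q(h) = 30 + 2*h**2 (Q(h) = (h**2 + h*h) + (17 + 13) = (h**2 + h**2) + 30 = 2*h**2 + 30 = 30 + 2*h**2)
Q(w(-5, 24))/192502 - 1*(-26795) = (30 + 2*(-4*(-5))**2)/192502 - 1*(-26795) = (30 + 2*20**2)*(1/192502) + 26795 = (30 + 2*400)*(1/192502) + 26795 = (30 + 800)*(1/192502) + 26795 = 830*(1/192502) + 26795 = 415/96251 + 26795 = 2579045960/96251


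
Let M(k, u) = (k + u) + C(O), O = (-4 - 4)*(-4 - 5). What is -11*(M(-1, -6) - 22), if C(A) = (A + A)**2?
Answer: -227777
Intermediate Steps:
O = 72 (O = -8*(-9) = 72)
C(A) = 4*A**2 (C(A) = (2*A)**2 = 4*A**2)
M(k, u) = 20736 + k + u (M(k, u) = (k + u) + 4*72**2 = (k + u) + 4*5184 = (k + u) + 20736 = 20736 + k + u)
-11*(M(-1, -6) - 22) = -11*((20736 - 1 - 6) - 22) = -11*(20729 - 22) = -11*20707 = -227777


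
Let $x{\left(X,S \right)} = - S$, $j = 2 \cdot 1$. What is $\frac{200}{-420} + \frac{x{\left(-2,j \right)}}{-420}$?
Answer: $- \frac{33}{70} \approx -0.47143$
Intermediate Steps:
$j = 2$
$\frac{200}{-420} + \frac{x{\left(-2,j \right)}}{-420} = \frac{200}{-420} + \frac{\left(-1\right) 2}{-420} = 200 \left(- \frac{1}{420}\right) - - \frac{1}{210} = - \frac{10}{21} + \frac{1}{210} = - \frac{33}{70}$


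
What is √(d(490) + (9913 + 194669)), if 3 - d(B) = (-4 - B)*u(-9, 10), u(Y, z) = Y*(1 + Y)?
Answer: √240153 ≈ 490.05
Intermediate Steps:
d(B) = 291 + 72*B (d(B) = 3 - (-4 - B)*(-9*(1 - 9)) = 3 - (-4 - B)*(-9*(-8)) = 3 - (-4 - B)*72 = 3 - (-288 - 72*B) = 3 + (288 + 72*B) = 291 + 72*B)
√(d(490) + (9913 + 194669)) = √((291 + 72*490) + (9913 + 194669)) = √((291 + 35280) + 204582) = √(35571 + 204582) = √240153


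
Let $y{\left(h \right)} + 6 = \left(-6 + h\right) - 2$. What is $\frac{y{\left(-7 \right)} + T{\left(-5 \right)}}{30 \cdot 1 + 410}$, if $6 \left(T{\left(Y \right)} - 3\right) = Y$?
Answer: $- \frac{113}{2640} \approx -0.042803$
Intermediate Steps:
$T{\left(Y \right)} = 3 + \frac{Y}{6}$
$y{\left(h \right)} = -14 + h$ ($y{\left(h \right)} = -6 + \left(\left(-6 + h\right) - 2\right) = -6 + \left(-8 + h\right) = -14 + h$)
$\frac{y{\left(-7 \right)} + T{\left(-5 \right)}}{30 \cdot 1 + 410} = \frac{\left(-14 - 7\right) + \left(3 + \frac{1}{6} \left(-5\right)\right)}{30 \cdot 1 + 410} = \frac{-21 + \left(3 - \frac{5}{6}\right)}{30 + 410} = \frac{-21 + \frac{13}{6}}{440} = \left(- \frac{113}{6}\right) \frac{1}{440} = - \frac{113}{2640}$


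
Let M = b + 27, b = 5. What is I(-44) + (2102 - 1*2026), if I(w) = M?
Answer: 108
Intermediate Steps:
M = 32 (M = 5 + 27 = 32)
I(w) = 32
I(-44) + (2102 - 1*2026) = 32 + (2102 - 1*2026) = 32 + (2102 - 2026) = 32 + 76 = 108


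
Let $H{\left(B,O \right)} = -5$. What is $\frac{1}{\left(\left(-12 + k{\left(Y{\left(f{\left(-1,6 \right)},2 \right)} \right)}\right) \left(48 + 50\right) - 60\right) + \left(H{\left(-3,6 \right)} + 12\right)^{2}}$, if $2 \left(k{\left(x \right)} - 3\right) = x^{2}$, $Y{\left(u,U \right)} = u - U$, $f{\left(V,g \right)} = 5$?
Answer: $- \frac{1}{452} \approx -0.0022124$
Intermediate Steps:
$k{\left(x \right)} = 3 + \frac{x^{2}}{2}$
$\frac{1}{\left(\left(-12 + k{\left(Y{\left(f{\left(-1,6 \right)},2 \right)} \right)}\right) \left(48 + 50\right) - 60\right) + \left(H{\left(-3,6 \right)} + 12\right)^{2}} = \frac{1}{\left(\left(-12 + \left(3 + \frac{\left(5 - 2\right)^{2}}{2}\right)\right) \left(48 + 50\right) - 60\right) + \left(-5 + 12\right)^{2}} = \frac{1}{\left(\left(-12 + \left(3 + \frac{\left(5 - 2\right)^{2}}{2}\right)\right) 98 - 60\right) + 7^{2}} = \frac{1}{\left(\left(-12 + \left(3 + \frac{3^{2}}{2}\right)\right) 98 - 60\right) + 49} = \frac{1}{\left(\left(-12 + \left(3 + \frac{1}{2} \cdot 9\right)\right) 98 - 60\right) + 49} = \frac{1}{\left(\left(-12 + \left(3 + \frac{9}{2}\right)\right) 98 - 60\right) + 49} = \frac{1}{\left(\left(-12 + \frac{15}{2}\right) 98 - 60\right) + 49} = \frac{1}{\left(\left(- \frac{9}{2}\right) 98 - 60\right) + 49} = \frac{1}{\left(-441 - 60\right) + 49} = \frac{1}{-501 + 49} = \frac{1}{-452} = - \frac{1}{452}$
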